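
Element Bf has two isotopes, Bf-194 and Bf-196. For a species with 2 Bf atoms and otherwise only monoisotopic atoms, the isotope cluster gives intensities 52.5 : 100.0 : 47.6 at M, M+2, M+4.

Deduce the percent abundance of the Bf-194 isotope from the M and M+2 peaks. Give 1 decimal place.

51.2%

If p is the fraction of Bf that is Bf-194, then I(M+2)/I(M) = [C(2,1)·p^1·(1−p)] / p^2 = 2·(1−p)/p = 100.0/52.5 = 1.9048
(1−p)/p = 1.9048/2 = 0.9524  ⇒  p = 1/(1 + 0.9524) = 0.5122
Bf-194: 51.2%, Bf-196: 48.8%.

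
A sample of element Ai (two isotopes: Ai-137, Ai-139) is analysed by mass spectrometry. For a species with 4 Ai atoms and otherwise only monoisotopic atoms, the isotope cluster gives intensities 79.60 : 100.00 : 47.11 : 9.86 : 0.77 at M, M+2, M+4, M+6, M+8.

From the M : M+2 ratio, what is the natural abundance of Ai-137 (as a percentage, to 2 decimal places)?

If p is the fraction of Ai that is Ai-137, then I(M+2)/I(M) = [C(4,1)·p^3·(1−p)] / p^4 = 4·(1−p)/p = 100.00/79.60 = 1.2563
(1−p)/p = 1.2563/4 = 0.3141  ⇒  p = 1/(1 + 0.3141) = 0.7610
Ai-137: 76.10%, Ai-139: 23.90%.

76.10%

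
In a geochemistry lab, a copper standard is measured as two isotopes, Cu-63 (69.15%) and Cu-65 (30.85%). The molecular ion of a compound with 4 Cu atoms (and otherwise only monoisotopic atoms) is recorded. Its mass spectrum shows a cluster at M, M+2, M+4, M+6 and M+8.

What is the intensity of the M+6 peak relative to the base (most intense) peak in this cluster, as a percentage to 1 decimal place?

Term probabilities: M 0.2286, M+2 0.4080, M+4 0.2731, M+6 0.0812, M+8 0.0091. Base peak = M+2.
P(M+2) = C(4,1) × 0.6915^3 × 0.3085^1 = 4 × 0.33065611 × 0.3085 = 0.408030 (base)
P(M+6) = C(4,3) × 0.6915^1 × 0.3085^3 = 4 × 0.6915 × 0.02936064 = 0.081212
Relative intensity = 0.081212 / 0.408030 × 100 = 19.9

19.9%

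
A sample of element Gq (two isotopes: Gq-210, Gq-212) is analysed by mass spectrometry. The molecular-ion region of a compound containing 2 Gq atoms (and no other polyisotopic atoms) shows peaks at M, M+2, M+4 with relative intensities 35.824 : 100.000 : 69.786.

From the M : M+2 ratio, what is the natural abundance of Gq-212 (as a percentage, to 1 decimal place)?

58.3%

Write p for the Gq-210 fraction. I(M+2)/I(M) = [C(2,1)·p^1·(1−p)] / p^2 = 2·(1−p)/p = 100.000/35.824 = 2.7914
(1−p)/p = 2.7914/2 = 1.3957  ⇒  p = 1/(1 + 1.3957) = 0.4174
Gq-210: 41.7%, Gq-212: 58.3%.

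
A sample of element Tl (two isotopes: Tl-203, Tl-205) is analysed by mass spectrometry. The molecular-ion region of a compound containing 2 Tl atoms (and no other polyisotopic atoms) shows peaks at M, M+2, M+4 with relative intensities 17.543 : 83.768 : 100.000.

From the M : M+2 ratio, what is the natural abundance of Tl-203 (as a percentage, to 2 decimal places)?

Write p for the Tl-203 fraction. I(M+2)/I(M) = [C(2,1)·p^1·(1−p)] / p^2 = 2·(1−p)/p = 83.768/17.543 = 4.7750
(1−p)/p = 4.7750/2 = 2.3875  ⇒  p = 1/(1 + 2.3875) = 0.2952
Tl-203: 29.52%, Tl-205: 70.48%.

29.52%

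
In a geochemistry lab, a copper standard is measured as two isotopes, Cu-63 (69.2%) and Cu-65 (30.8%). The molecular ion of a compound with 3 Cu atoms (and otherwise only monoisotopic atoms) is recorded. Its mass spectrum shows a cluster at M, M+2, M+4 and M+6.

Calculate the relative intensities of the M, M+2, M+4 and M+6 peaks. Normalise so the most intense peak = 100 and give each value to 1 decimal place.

74.9 : 100.0 : 44.5 : 6.6

Expanding (0.692 + 0.308)^3:
P(M) = 0.692^3 = 0.331374
P(M+2) = 3 × 0.692^2 × 0.308^1 = 0.442470
P(M+4) = 3 × 0.692^1 × 0.308^2 = 0.196938
P(M+6) = 0.308^3 = 0.029218
The M+2 peak is largest (0.442470); scaling to 100 gives 74.9 : 100.0 : 44.5 : 6.6.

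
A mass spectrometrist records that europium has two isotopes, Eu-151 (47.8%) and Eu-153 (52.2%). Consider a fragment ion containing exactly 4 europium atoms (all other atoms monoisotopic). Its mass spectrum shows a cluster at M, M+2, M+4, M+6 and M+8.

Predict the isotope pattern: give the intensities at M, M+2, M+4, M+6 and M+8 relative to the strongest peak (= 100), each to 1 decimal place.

14.0 : 61.0 : 100.0 : 72.8 : 19.9

Each Eu atom is independently Eu-151 (p = 0.478) or Eu-153 (q = 0.522); the cluster is the binomial expansion (p + q)^4.
P(M) = 0.478^4 = 0.052205
P(M+2) = 4 × 0.478^3 × 0.522^1 = 0.228042
P(M+4) = 6 × 0.478^2 × 0.522^2 = 0.373549
P(M+6) = 4 × 0.478^1 × 0.522^3 = 0.271956
P(M+8) = 0.522^4 = 0.074248
The M+4 peak is largest (0.373549); scaling to 100 gives 14.0 : 61.0 : 100.0 : 72.8 : 19.9.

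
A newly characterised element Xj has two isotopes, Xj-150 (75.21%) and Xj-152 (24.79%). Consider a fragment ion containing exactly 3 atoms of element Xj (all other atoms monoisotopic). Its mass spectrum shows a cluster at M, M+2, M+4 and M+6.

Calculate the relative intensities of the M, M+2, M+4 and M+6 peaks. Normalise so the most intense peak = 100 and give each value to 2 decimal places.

100.00 : 98.88 : 32.59 : 3.58

Each Xj atom is independently Xj-150 (p = 0.7521) or Xj-152 (q = 0.2479); the cluster is the binomial expansion (p + q)^3.
P(M) = 0.7521^3 = 0.425429
P(M+2) = 3 × 0.7521^2 × 0.2479^1 = 0.420677
P(M+4) = 3 × 0.7521^1 × 0.2479^2 = 0.138660
P(M+6) = 0.2479^3 = 0.015235
The M peak is largest (0.425429); scaling to 100 gives 100.00 : 98.88 : 32.59 : 3.58.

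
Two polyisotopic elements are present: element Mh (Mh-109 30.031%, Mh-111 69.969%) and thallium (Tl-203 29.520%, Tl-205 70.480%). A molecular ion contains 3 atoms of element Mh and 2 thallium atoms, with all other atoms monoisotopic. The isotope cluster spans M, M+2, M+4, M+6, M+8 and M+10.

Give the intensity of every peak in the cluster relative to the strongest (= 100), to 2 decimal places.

0.65 : 7.68 : 36.13 : 85.01 : 100.00 : 47.05

Element Mh pattern (n=3): 0.02708379 : 0.18930693 : 0.44106478 : 0.3425445
Thallium pattern (n=2): 0.08714304 : 0.41611392 : 0.49674304
Convolve the two distributions (both contribute in 2-u steps):
  M: 0.02708379×0.08714304 = 0.002360
  M+2: 0.02708379×0.41611392 + 0.18930693×0.08714304 = 0.027767
  M+4: 0.02708379×0.49674304 + 0.18930693×0.41611392 + 0.44106478×0.08714304 = 0.130663
  M+6: 0.18930693×0.49674304 + 0.44106478×0.41611392 + 0.3425445×0.08714304 = 0.307420
  M+8: 0.44106478×0.49674304 + 0.3425445×0.41611392 = 0.361633
  M+10: 0.3425445×0.49674304 = 0.170157
Scale to base peak (0.361633) = 100: 0.65 : 7.68 : 36.13 : 85.01 : 100.00 : 47.05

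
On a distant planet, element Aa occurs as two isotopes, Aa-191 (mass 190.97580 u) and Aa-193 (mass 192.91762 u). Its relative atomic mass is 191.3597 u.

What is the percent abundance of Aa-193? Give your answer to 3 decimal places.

Let x be the fractional abundance of Aa-191; then Aa-193 has abundance 1 − x.
190.97580·x + 192.91762·(1 − x) = 191.3597
(190.97580 − 192.91762)·x = 191.3597 − 192.91762
x = -1.55792 / -1.94182 = 0.80230 → 80.230% Aa-191, 19.770% Aa-193.

19.770%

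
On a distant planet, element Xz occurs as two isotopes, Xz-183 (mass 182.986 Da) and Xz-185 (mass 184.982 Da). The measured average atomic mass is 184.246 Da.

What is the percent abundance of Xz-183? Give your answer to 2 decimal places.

Let x be the fractional abundance of Xz-183; then Xz-185 has abundance 1 − x.
182.986·x + 184.982·(1 − x) = 184.246
(182.986 − 184.982)·x = 184.246 − 184.982
x = -0.736 / -1.996 = 0.36874 → 36.87% Xz-183, 63.13% Xz-185.

36.87%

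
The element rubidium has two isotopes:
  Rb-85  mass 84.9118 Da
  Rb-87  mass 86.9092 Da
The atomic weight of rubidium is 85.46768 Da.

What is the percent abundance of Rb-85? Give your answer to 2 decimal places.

Let x be the fractional abundance of Rb-85; then Rb-87 has abundance 1 − x.
84.9118·x + 86.9092·(1 − x) = 85.46768
(84.9118 − 86.9092)·x = 85.46768 − 86.9092
x = -1.44152 / -1.9974 = 0.72170 → 72.17% Rb-85, 27.83% Rb-87.

72.17%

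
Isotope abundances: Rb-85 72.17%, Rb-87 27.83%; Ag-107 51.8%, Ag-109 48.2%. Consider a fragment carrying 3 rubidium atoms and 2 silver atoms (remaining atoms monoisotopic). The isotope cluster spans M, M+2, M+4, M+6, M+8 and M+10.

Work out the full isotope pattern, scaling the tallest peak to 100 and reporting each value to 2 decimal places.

Rubidium pattern (n=3): 0.37589809 : 0.43485841 : 0.16768892 : 0.02155458
Silver pattern (n=2): 0.268324 : 0.499352 : 0.232324
Convolve the two distributions (both contribute in 2-u steps):
  M: 0.37589809×0.268324 = 0.100862
  M+2: 0.37589809×0.499352 + 0.43485841×0.268324 = 0.304388
  M+4: 0.37589809×0.232324 + 0.43485841×0.499352 + 0.16768892×0.268324 = 0.349473
  M+6: 0.43485841×0.232324 + 0.16768892×0.499352 + 0.02155458×0.268324 = 0.190547
  M+8: 0.16768892×0.232324 + 0.02155458×0.499352 = 0.049721
  M+10: 0.02155458×0.232324 = 0.005008
Scale to base peak (0.349473) = 100: 28.86 : 87.10 : 100.00 : 54.52 : 14.23 : 1.43

28.86 : 87.10 : 100.00 : 54.52 : 14.23 : 1.43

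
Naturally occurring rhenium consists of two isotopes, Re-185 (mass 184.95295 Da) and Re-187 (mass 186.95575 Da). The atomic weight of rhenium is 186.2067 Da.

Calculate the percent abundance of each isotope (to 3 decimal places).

Re-185: 37.400%, Re-187: 62.600%

Let x be the fractional abundance of Re-185; then Re-187 has abundance 1 − x.
184.95295·x + 186.95575·(1 − x) = 186.2067
(184.95295 − 186.95575)·x = 186.2067 − 186.95575
x = -0.74905 / -2.00280 = 0.37400 → 37.400% Re-185, 62.600% Re-187.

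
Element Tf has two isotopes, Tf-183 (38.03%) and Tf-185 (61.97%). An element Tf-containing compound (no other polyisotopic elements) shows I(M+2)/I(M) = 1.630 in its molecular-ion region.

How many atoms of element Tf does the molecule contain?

For n independent Tf atoms, I(M+2)/I(M) = n · (abundance Tf-185) / (abundance Tf-183) = n · 0.6197/0.3803.
n = 1.630 × 0.3803/0.6197 = 1.00 ≈ 1

1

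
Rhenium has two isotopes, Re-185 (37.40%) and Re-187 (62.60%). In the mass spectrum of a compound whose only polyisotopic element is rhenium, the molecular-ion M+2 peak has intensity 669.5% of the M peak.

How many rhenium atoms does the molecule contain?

For n independent Re atoms, I(M+2)/I(M) = n · (abundance Re-187) / (abundance Re-185) = n · 0.6260/0.3740.
n = 6.695 × 0.3740/0.6260 = 4.00 ≈ 4

4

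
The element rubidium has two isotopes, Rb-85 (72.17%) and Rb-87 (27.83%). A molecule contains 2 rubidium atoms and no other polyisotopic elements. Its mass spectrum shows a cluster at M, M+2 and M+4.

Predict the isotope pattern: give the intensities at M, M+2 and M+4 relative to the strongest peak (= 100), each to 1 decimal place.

100.0 : 77.1 : 14.9

The 2 Rb atoms are independent, so intensities follow the terms of (0.7217 + 0.2783)^2.
P(M) = 0.7217^2 = 0.520851
P(M+2) = 2 × 0.7217^1 × 0.2783^1 = 0.401698
P(M+4) = 0.2783^2 = 0.077451
The M peak is largest (0.520851); scaling to 100 gives 100.0 : 77.1 : 14.9.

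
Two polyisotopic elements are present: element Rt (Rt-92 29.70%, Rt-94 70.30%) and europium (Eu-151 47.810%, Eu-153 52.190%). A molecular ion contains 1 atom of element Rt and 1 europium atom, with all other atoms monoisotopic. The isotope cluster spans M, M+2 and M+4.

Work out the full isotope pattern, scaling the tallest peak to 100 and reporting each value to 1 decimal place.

Element Rt pattern (n=1): 0.2970 : 0.7030
Europium pattern (n=1): 0.4781 : 0.5219
Convolve the two distributions (both contribute in 2-u steps):
  M: 0.2970×0.4781 = 0.141996
  M+2: 0.2970×0.5219 + 0.7030×0.4781 = 0.491109
  M+4: 0.7030×0.5219 = 0.366896
Scale to base peak (0.491109) = 100: 28.9 : 100.0 : 74.7

28.9 : 100.0 : 74.7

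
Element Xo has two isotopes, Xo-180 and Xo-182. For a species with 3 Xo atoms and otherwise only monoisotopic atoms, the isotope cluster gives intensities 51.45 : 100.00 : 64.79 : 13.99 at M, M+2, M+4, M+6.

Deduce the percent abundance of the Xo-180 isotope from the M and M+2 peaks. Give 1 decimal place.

60.7%

If p is the fraction of Xo that is Xo-180, then I(M+2)/I(M) = [C(3,1)·p^2·(1−p)] / p^3 = 3·(1−p)/p = 100.00/51.45 = 1.9436
(1−p)/p = 1.9436/3 = 0.6479  ⇒  p = 1/(1 + 0.6479) = 0.6068
Xo-180: 60.7%, Xo-182: 39.3%.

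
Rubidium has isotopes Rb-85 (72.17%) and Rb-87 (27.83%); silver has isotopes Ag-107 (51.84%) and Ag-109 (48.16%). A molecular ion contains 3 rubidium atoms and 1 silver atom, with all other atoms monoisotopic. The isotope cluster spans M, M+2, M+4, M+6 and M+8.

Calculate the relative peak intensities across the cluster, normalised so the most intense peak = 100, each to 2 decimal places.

47.94 : 100.00 : 72.91 : 22.62 : 2.55

Rubidium pattern (n=3): 0.37589809 : 0.43485841 : 0.16768892 : 0.02155458
Silver pattern (n=1): 0.5184 : 0.4816
Convolve the two distributions (both contribute in 2-u steps):
  M: 0.37589809×0.5184 = 0.194866
  M+2: 0.37589809×0.4816 + 0.43485841×0.5184 = 0.406463
  M+4: 0.43485841×0.4816 + 0.16768892×0.5184 = 0.296358
  M+6: 0.16768892×0.4816 + 0.02155458×0.5184 = 0.091933
  M+8: 0.02155458×0.4816 = 0.010381
Scale to base peak (0.406463) = 100: 47.94 : 100.00 : 72.91 : 22.62 : 2.55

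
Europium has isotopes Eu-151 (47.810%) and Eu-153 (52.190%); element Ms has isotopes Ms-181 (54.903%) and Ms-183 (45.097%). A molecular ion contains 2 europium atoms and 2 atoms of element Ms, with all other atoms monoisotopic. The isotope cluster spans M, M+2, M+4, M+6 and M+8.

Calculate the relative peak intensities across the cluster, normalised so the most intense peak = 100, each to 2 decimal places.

Europium pattern (n=2): 0.22857961 : 0.49904078 : 0.27237961
Element Ms pattern (n=2): 0.30143394 : 0.49519212 : 0.20337394
Convolve the two distributions (both contribute in 2-u steps):
  M: 0.22857961×0.30143394 = 0.068902
  M+2: 0.22857961×0.49519212 + 0.49904078×0.30143394 = 0.263619
  M+4: 0.22857961×0.20337394 + 0.49904078×0.49519212 + 0.27237961×0.30143394 = 0.375713
  M+6: 0.49904078×0.20337394 + 0.27237961×0.49519212 = 0.236372
  M+8: 0.27237961×0.20337394 = 0.055395
Scale to base peak (0.375713) = 100: 18.34 : 70.16 : 100.00 : 62.91 : 14.74

18.34 : 70.16 : 100.00 : 62.91 : 14.74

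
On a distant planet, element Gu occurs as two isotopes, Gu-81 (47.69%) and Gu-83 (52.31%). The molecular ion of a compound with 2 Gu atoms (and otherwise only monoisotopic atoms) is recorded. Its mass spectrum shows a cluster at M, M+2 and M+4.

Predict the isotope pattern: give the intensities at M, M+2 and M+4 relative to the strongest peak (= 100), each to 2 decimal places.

Each Gu atom is independently Gu-81 (p = 0.4769) or Gu-83 (q = 0.5231); the cluster is the binomial expansion (p + q)^2.
P(M) = 0.4769^2 = 0.227434
P(M+2) = 2 × 0.4769^1 × 0.5231^1 = 0.498933
P(M+4) = 0.5231^2 = 0.273634
The M+2 peak is largest (0.498933); scaling to 100 gives 45.58 : 100.00 : 54.84.

45.58 : 100.00 : 54.84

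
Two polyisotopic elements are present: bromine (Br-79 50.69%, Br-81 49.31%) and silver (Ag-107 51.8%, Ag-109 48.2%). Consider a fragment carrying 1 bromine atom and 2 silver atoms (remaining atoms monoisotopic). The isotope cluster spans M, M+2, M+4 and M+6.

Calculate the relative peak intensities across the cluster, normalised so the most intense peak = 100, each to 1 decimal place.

Bromine pattern (n=1): 0.5069 : 0.4931
Silver pattern (n=2): 0.268324 : 0.499352 : 0.232324
Convolve the two distributions (both contribute in 2-u steps):
  M: 0.5069×0.268324 = 0.136013
  M+2: 0.5069×0.499352 + 0.4931×0.268324 = 0.385432
  M+4: 0.5069×0.232324 + 0.4931×0.499352 = 0.363996
  M+6: 0.4931×0.232324 = 0.114559
Scale to base peak (0.385432) = 100: 35.3 : 100.0 : 94.4 : 29.7

35.3 : 100.0 : 94.4 : 29.7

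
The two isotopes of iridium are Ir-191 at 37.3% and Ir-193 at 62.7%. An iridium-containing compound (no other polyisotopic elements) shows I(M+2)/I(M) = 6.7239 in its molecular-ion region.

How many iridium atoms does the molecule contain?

4

The M+2/M ratio from n Ir atoms is n · q/p = n · 0.627/0.373.
n = 6.7239 × 0.373/0.627 = 4.00 ≈ 4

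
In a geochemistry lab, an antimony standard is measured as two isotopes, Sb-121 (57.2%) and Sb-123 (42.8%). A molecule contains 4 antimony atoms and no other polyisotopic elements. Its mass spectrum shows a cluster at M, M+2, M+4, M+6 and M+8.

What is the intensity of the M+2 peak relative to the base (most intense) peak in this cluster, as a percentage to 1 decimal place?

(0.572 + 0.428)^4 gives M 0.1070, M+2 0.3204, M+4 0.3596, M+6 0.1794, M+8 0.0336; the largest is M+4.
P(M+4) = C(4,2) × 0.572^2 × 0.428^2 = 6 × 0.327184 × 0.183184 = 0.359609 (base)
P(M+2) = C(4,1) × 0.572^3 × 0.428^1 = 4 × 0.18714925 × 0.4280 = 0.320400
Relative intensity = 0.320400 / 0.359609 × 100 = 89.1

89.1%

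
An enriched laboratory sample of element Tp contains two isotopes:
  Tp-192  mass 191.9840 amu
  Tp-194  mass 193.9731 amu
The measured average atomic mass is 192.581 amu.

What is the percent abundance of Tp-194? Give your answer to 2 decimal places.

Writing the weighted mean with unknown fraction x of Tp-192:
191.9840·x + 193.9731·(1 − x) = 192.581
(191.9840 − 193.9731)·x = 192.581 − 193.9731
x = -1.3921 / -1.9891 = 0.69986 → 69.99% Tp-192, 30.01% Tp-194.

30.01%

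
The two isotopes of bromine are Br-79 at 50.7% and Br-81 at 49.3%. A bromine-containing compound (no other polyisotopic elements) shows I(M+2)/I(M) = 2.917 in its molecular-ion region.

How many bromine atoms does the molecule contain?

3

For n independent Br atoms, I(M+2)/I(M) = n · (abundance Br-81) / (abundance Br-79) = n · 0.493/0.507.
n = 2.917 × 0.507/0.493 = 3.00 ≈ 3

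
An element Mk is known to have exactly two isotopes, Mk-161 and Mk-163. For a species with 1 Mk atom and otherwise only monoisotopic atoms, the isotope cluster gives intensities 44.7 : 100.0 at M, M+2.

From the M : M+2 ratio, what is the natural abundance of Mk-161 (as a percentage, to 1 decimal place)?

30.9%

Write p for the Mk-161 fraction. I(M+2)/I(M) = [C(1,1)·p^0·(1−p)] / p^1 = 1·(1−p)/p = 100.0/44.7 = 2.2371
(1−p)/p = 2.2371/1 = 2.2371  ⇒  p = 1/(1 + 2.2371) = 0.3089
Mk-161: 30.9%, Mk-163: 69.1%.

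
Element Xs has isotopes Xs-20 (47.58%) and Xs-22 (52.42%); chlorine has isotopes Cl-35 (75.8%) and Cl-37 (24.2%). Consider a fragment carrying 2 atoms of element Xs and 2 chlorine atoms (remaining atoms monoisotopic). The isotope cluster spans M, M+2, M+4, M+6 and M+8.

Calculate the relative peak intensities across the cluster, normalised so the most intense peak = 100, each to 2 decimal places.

35.19 : 100.00 : 95.80 : 35.17 : 4.35

Element Xs pattern (n=2): 0.22638564 : 0.49882872 : 0.27478564
Chlorine pattern (n=2): 0.574564 : 0.366872 : 0.058564
Convolve the two distributions (both contribute in 2-u steps):
  M: 0.22638564×0.574564 = 0.130073
  M+2: 0.22638564×0.366872 + 0.49882872×0.574564 = 0.369664
  M+4: 0.22638564×0.058564 + 0.49882872×0.366872 + 0.27478564×0.574564 = 0.354146
  M+6: 0.49882872×0.058564 + 0.27478564×0.366872 = 0.130025
  M+8: 0.27478564×0.058564 = 0.016093
Scale to base peak (0.369664) = 100: 35.19 : 100.00 : 95.80 : 35.17 : 4.35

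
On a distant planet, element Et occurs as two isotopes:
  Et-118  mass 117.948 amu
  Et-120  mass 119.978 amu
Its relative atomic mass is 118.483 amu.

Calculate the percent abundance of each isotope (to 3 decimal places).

Let x be the fractional abundance of Et-118; then Et-120 has abundance 1 − x.
117.948·x + 119.978·(1 − x) = 118.483
(117.948 − 119.978)·x = 118.483 − 119.978
x = -1.495 / -2.030 = 0.73645 → 73.645% Et-118, 26.355% Et-120.

Et-118: 73.645%, Et-120: 26.355%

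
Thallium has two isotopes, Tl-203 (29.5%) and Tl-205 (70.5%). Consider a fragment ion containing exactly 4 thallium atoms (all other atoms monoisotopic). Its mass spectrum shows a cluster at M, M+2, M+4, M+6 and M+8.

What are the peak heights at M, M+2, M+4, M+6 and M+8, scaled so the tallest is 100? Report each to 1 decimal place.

1.8 : 17.5 : 62.8 : 100.0 : 59.7

Expanding (0.295 + 0.705)^4:
P(M) = 0.295^4 = 0.007573
P(M+2) = 4 × 0.295^3 × 0.705^1 = 0.072396
P(M+4) = 6 × 0.295^2 × 0.705^2 = 0.259522
P(M+6) = 4 × 0.295^1 × 0.705^3 = 0.413475
P(M+8) = 0.705^4 = 0.247034
The M+6 peak is largest (0.413475); scaling to 100 gives 1.8 : 17.5 : 62.8 : 100.0 : 59.7.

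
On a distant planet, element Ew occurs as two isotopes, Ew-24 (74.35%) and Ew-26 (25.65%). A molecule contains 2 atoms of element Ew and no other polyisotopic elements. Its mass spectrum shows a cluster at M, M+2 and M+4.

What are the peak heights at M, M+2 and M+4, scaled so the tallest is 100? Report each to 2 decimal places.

Expanding (0.7435 + 0.2565)^2:
P(M) = 0.7435^2 = 0.552792
P(M+2) = 2 × 0.7435^1 × 0.2565^1 = 0.381416
P(M+4) = 0.2565^2 = 0.065792
The M peak is largest (0.552792); scaling to 100 gives 100.00 : 69.00 : 11.90.

100.00 : 69.00 : 11.90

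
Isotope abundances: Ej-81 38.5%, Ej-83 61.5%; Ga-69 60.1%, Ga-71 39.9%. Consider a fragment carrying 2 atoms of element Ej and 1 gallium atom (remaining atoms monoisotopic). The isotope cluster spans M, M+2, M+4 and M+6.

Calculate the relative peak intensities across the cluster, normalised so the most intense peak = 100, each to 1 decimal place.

21.4 : 82.6 : 100.0 : 36.3

Element Ej pattern (n=2): 0.148225 : 0.47355 : 0.378225
Gallium pattern (n=1): 0.6010 : 0.3990
Convolve the two distributions (both contribute in 2-u steps):
  M: 0.148225×0.6010 = 0.089083
  M+2: 0.148225×0.3990 + 0.47355×0.6010 = 0.343745
  M+4: 0.47355×0.3990 + 0.378225×0.6010 = 0.416260
  M+6: 0.378225×0.3990 = 0.150912
Scale to base peak (0.416260) = 100: 21.4 : 82.6 : 100.0 : 36.3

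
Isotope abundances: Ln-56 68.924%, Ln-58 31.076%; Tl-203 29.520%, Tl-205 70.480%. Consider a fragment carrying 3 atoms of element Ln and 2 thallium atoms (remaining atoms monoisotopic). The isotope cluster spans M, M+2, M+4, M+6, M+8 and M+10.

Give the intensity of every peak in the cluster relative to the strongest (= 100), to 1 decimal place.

7.8 : 48.0 : 100.0 : 83.9 : 30.7 : 4.1

Element Ln pattern (n=3): 0.32742469 : 0.44288127 : 0.1996834 : 0.03001065
Thallium pattern (n=2): 0.08714304 : 0.41611392 : 0.49674304
Convolve the two distributions (both contribute in 2-u steps):
  M: 0.32742469×0.08714304 = 0.028533
  M+2: 0.32742469×0.41611392 + 0.44288127×0.08714304 = 0.174840
  M+4: 0.32742469×0.49674304 + 0.44288127×0.41611392 + 0.1996834×0.08714304 = 0.364336
  M+6: 0.44288127×0.49674304 + 0.1996834×0.41611392 + 0.03001065×0.08714304 = 0.305704
  M+8: 0.1996834×0.49674304 + 0.03001065×0.41611392 = 0.111679
  M+10: 0.03001065×0.49674304 = 0.014908
Scale to base peak (0.364336) = 100: 7.8 : 48.0 : 100.0 : 83.9 : 30.7 : 4.1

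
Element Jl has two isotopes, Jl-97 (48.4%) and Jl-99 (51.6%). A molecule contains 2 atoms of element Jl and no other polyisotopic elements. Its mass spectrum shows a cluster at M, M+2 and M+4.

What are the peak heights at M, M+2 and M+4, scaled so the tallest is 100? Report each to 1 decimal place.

The 2 Jl atoms are independent, so intensities follow the terms of (0.484 + 0.516)^2.
P(M) = 0.484^2 = 0.234256
P(M+2) = 2 × 0.484^1 × 0.516^1 = 0.499488
P(M+4) = 0.516^2 = 0.266256
The M+2 peak is largest (0.499488); scaling to 100 gives 46.9 : 100.0 : 53.3.

46.9 : 100.0 : 53.3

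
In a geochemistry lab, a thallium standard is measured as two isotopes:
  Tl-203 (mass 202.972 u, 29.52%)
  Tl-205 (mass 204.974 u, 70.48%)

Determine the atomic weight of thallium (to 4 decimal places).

204.3830 u

Ar = Σ fᵢ·mᵢ = 0.2952 × 202.972 + 0.7048 × 204.974
= 59.91733 + 144.46568 = 204.38301 u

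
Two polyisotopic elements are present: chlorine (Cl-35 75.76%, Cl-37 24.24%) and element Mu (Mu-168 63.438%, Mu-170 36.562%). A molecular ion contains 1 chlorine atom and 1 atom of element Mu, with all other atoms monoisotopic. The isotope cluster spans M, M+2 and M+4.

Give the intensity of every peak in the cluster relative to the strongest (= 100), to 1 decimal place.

Chlorine pattern (n=1): 0.7576 : 0.2424
Element Mu pattern (n=1): 0.63438 : 0.36562
Convolve the two distributions (both contribute in 2-u steps):
  M: 0.7576×0.63438 = 0.480606
  M+2: 0.7576×0.36562 + 0.2424×0.63438 = 0.430767
  M+4: 0.2424×0.36562 = 0.088626
Scale to base peak (0.480606) = 100: 100.0 : 89.6 : 18.4

100.0 : 89.6 : 18.4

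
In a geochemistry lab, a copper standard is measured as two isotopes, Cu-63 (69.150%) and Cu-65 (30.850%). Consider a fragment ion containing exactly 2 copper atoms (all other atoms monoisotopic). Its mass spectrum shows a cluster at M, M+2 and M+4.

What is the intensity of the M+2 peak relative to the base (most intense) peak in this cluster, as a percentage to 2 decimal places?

89.23%

Term probabilities: M 0.4782, M+2 0.4267, M+4 0.0952. Base peak = M.
P(M) = C(2,0) × 0.69150^2 × 0.30850^0 = 1 × 0.47817225 × 1.0000 = 0.478172 (base)
P(M+2) = C(2,1) × 0.69150^1 × 0.30850^1 = 2 × 0.6915 × 0.3085 = 0.426656
Relative intensity = 0.426656 / 0.478172 × 100 = 89.23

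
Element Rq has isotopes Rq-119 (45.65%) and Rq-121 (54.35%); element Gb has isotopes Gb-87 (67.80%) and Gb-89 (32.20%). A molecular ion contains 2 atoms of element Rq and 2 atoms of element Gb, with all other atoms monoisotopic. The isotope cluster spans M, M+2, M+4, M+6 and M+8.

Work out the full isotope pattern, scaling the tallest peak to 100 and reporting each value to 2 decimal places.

25.61 : 85.31 : 100.00 : 48.24 : 8.19

Element Rq pattern (n=2): 0.20839225 : 0.4962155 : 0.29539225
Element Gb pattern (n=2): 0.459684 : 0.436632 : 0.103684
Convolve the two distributions (both contribute in 2-u steps):
  M: 0.20839225×0.459684 = 0.095795
  M+2: 0.20839225×0.436632 + 0.4962155×0.459684 = 0.319093
  M+4: 0.20839225×0.103684 + 0.4962155×0.436632 + 0.29539225×0.459684 = 0.374058
  M+6: 0.4962155×0.103684 + 0.29539225×0.436632 = 0.180427
  M+8: 0.29539225×0.103684 = 0.030627
Scale to base peak (0.374058) = 100: 25.61 : 85.31 : 100.00 : 48.24 : 8.19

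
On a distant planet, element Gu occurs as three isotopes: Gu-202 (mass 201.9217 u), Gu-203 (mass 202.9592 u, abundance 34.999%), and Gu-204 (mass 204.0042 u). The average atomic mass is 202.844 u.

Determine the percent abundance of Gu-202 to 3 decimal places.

38.149%

The remaining 65.001% is split between Gu-202 (fraction x) and Gu-204 (fraction 0.65001 − x).
Substituting: 201.9217x + 204.0042(0.65001 − x) = 131.810309592
(201.9217 − 204.0042)x = -0.79446045  ⇒  x = 0.38149, y = 0.26852
Gu-202: 38.149%, Gu-204: 26.852%.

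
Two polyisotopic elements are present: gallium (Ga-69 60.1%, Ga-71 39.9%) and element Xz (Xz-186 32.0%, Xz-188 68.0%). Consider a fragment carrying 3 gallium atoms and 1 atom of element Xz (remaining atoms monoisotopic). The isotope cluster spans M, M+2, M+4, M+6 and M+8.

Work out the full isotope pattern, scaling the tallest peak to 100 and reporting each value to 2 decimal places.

Gallium pattern (n=3): 0.2170818 : 0.4323576 : 0.2870394 : 0.0635212
Element Xz pattern (n=1): 0.3200 : 0.6800
Convolve the two distributions (both contribute in 2-u steps):
  M: 0.2170818×0.3200 = 0.069466
  M+2: 0.2170818×0.6800 + 0.4323576×0.3200 = 0.285970
  M+4: 0.4323576×0.6800 + 0.2870394×0.3200 = 0.385856
  M+6: 0.2870394×0.6800 + 0.0635212×0.3200 = 0.215514
  M+8: 0.0635212×0.6800 = 0.043194
Scale to base peak (0.385856) = 100: 18.00 : 74.11 : 100.00 : 55.85 : 11.19

18.00 : 74.11 : 100.00 : 55.85 : 11.19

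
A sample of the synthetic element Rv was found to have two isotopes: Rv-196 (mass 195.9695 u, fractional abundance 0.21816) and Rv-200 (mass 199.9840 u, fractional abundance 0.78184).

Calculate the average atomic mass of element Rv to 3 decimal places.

199.108 u

Ar = Σ fᵢ·mᵢ = 0.21816 × 195.9695 + 0.78184 × 199.9840
= 42.75271 + 156.35549 = 199.10820 u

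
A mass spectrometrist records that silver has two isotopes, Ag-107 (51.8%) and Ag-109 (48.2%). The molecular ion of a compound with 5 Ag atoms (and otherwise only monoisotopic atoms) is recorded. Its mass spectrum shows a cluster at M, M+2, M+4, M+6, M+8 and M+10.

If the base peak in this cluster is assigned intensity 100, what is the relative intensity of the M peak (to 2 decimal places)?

11.55

Term probabilities: M 0.0373, M+2 0.1735, M+4 0.3229, M+6 0.3005, M+8 0.1398, M+10 0.0260. Base peak = M+4.
P(M+4) = C(5,2) × 0.518^3 × 0.482^2 = 10 × 0.13899183 × 0.232324 = 0.322911 (base)
P(M) = C(5,0) × 0.518^5 × 0.482^0 = 1 × 0.03729484 × 1.0000 = 0.037295
Relative intensity = 0.037295 / 0.322911 × 100 = 11.55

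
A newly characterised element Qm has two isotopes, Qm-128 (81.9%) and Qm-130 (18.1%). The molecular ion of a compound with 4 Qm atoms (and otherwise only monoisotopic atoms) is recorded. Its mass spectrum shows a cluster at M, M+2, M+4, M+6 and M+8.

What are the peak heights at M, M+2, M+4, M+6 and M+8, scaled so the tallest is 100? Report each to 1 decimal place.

The 4 Qm atoms are independent, so intensities follow the terms of (0.819 + 0.181)^4.
P(M) = 0.819^4 = 0.449920
P(M+2) = 4 × 0.819^3 × 0.181^1 = 0.397732
P(M+4) = 6 × 0.819^2 × 0.181^2 = 0.131849
P(M+6) = 4 × 0.819^1 × 0.181^3 = 0.019426
P(M+8) = 0.181^4 = 0.001073
The M peak is largest (0.449920); scaling to 100 gives 100.0 : 88.4 : 29.3 : 4.3 : 0.2.

100.0 : 88.4 : 29.3 : 4.3 : 0.2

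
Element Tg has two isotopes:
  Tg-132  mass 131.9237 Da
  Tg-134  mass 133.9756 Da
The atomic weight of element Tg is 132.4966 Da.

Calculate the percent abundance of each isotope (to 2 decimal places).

Writing the weighted mean with unknown fraction x of Tg-132:
131.9237·x + 133.9756·(1 − x) = 132.4966
(131.9237 − 133.9756)·x = 132.4966 − 133.9756
x = -1.4790 / -2.0519 = 0.72080 → 72.08% Tg-132, 27.92% Tg-134.

Tg-132: 72.08%, Tg-134: 27.92%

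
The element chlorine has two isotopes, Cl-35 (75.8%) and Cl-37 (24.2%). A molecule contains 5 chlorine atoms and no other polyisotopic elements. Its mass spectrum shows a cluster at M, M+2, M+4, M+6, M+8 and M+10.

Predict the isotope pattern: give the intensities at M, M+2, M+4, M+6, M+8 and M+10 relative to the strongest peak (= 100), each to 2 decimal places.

62.64 : 100.00 : 63.85 : 20.39 : 3.25 : 0.21

Each Cl atom is independently Cl-35 (p = 0.758) or Cl-37 (q = 0.242); the cluster is the binomial expansion (p + q)^5.
P(M) = 0.758^5 = 0.250234
P(M+2) = 5 × 0.758^4 × 0.242^1 = 0.399450
P(M+4) = 10 × 0.758^3 × 0.242^2 = 0.255058
P(M+6) = 10 × 0.758^2 × 0.242^3 = 0.081430
P(M+8) = 5 × 0.758^1 × 0.242^4 = 0.012999
P(M+10) = 0.242^5 = 0.000830
The M+2 peak is largest (0.399450); scaling to 100 gives 62.64 : 100.00 : 63.85 : 20.39 : 3.25 : 0.21.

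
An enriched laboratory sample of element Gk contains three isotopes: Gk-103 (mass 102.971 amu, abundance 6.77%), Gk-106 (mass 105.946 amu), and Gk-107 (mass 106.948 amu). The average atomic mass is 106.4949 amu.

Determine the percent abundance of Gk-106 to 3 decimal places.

18.349%

The remaining 93.23% is split between Gk-106 (fraction x) and Gk-107 (fraction 0.9323 − x).
Substituting: 105.946x + 106.948(0.9323 − x) = 99.5237633
(105.946 − 106.948)x = -0.1838571  ⇒  x = 0.18349, y = 0.74881
Gk-106: 18.349%, Gk-107: 74.881%.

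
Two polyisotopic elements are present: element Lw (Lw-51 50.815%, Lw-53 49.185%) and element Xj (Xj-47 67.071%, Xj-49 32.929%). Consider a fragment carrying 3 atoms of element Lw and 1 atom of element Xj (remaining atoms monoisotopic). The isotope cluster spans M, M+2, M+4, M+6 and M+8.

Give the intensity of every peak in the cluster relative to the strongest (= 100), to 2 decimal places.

Element Lw pattern (n=3): 0.13121268 : 0.38101124 : 0.36878949 : 0.11898659
Element Xj pattern (n=1): 0.67071 : 0.32929
Convolve the two distributions (both contribute in 2-u steps):
  M: 0.13121268×0.67071 = 0.088006
  M+2: 0.13121268×0.32929 + 0.38101124×0.67071 = 0.298755
  M+4: 0.38101124×0.32929 + 0.36878949×0.67071 = 0.372814
  M+6: 0.36878949×0.32929 + 0.11898659×0.67071 = 0.201244
  M+8: 0.11898659×0.32929 = 0.039181
Scale to base peak (0.372814) = 100: 23.61 : 80.14 : 100.00 : 53.98 : 10.51

23.61 : 80.14 : 100.00 : 53.98 : 10.51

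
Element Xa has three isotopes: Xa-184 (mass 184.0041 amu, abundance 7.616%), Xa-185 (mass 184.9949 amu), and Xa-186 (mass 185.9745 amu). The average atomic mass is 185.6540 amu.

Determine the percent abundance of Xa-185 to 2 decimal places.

The remaining 92.384% is split between Xa-185 (fraction x) and Xa-186 (fraction 0.92384 − x).
Substituting: 184.9949x + 185.9745(0.92384 − x) = 171.640247744
(184.9949 − 185.9745)x = -0.170434336  ⇒  x = 0.17398, y = 0.74986
Xa-185: 17.40%, Xa-186: 74.99%.

17.40%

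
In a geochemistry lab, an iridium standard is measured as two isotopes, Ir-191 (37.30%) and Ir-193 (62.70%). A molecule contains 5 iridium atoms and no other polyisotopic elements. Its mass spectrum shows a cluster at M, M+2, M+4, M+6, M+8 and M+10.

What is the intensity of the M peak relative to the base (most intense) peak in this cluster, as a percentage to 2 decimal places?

2.11%

Term probabilities: M 0.0072, M+2 0.0607, M+4 0.2040, M+6 0.3429, M+8 0.2882, M+10 0.0969. Base peak = M+6.
P(M+6) = C(5,3) × 0.3730^2 × 0.6270^3 = 10 × 0.139129 × 0.24649188 = 0.342942 (base)
P(M) = C(5,0) × 0.3730^5 × 0.6270^0 = 1 × 0.00722012 × 1.0000 = 0.007220
Relative intensity = 0.007220 / 0.342942 × 100 = 2.11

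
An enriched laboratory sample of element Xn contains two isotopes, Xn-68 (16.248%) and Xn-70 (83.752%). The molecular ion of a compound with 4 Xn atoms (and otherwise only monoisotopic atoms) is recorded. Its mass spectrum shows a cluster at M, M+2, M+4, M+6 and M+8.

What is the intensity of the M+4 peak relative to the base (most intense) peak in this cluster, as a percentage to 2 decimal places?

22.58%

Term probabilities: M 0.0007, M+2 0.0144, M+4 0.1111, M+6 0.3818, M+8 0.4920. Base peak = M+8.
P(M+8) = C(4,4) × 0.16248^0 × 0.83752^4 = 1 × 1.0000 × 0.49201772 = 0.492018 (base)
P(M+4) = C(4,2) × 0.16248^2 × 0.83752^2 = 6 × 0.02639975 × 0.70143975 = 0.111107
Relative intensity = 0.111107 / 0.492018 × 100 = 22.58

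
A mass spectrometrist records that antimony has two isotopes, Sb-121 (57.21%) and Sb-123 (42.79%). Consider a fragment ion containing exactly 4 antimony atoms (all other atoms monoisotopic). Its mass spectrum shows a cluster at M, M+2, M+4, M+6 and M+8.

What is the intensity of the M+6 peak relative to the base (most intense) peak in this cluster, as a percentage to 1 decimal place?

49.9%

(0.5721 + 0.4279)^4 gives M 0.1071, M+2 0.3205, M+4 0.3596, M+6 0.1793, M+8 0.0335; the largest is M+4.
P(M+4) = C(4,2) × 0.5721^2 × 0.4279^2 = 6 × 0.32729841 × 0.18309841 = 0.359567 (base)
P(M+6) = C(4,3) × 0.5721^1 × 0.4279^3 = 4 × 0.5721 × 0.07834781 = 0.179291
Relative intensity = 0.179291 / 0.359567 × 100 = 49.9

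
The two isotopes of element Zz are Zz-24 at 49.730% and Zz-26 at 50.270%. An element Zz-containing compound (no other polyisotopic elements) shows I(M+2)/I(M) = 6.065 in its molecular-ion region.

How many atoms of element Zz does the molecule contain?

The M+2/M ratio from n Zz atoms is n · q/p = n · 0.50270/0.49730.
n = 6.065 × 0.49730/0.50270 = 6.00 ≈ 6

6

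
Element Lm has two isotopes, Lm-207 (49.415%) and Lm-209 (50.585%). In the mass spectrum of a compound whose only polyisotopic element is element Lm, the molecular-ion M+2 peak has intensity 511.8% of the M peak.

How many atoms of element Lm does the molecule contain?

5

The M+2/M ratio from n Lm atoms is n · q/p = n · 0.50585/0.49415.
n = 5.118 × 0.49415/0.50585 = 5.00 ≈ 5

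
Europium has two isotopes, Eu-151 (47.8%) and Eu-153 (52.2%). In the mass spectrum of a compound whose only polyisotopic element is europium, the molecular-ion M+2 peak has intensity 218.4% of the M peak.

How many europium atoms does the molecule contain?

For n independent Eu atoms, I(M+2)/I(M) = n · (abundance Eu-153) / (abundance Eu-151) = n · 0.522/0.478.
n = 2.184 × 0.478/0.522 = 2.00 ≈ 2

2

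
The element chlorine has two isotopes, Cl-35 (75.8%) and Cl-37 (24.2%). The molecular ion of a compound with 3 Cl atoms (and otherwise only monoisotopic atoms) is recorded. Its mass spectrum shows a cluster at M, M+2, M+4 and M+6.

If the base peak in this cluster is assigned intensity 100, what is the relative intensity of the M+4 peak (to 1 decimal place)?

30.6

Binomial terms of (0.758 + 0.242)^3: M 0.4355, M+2 0.4171, M+4 0.1332, M+6 0.0142 → M is the base peak.
P(M) = C(3,0) × 0.758^3 × 0.242^0 = 1 × 0.43551951 × 1.0000 = 0.435520 (base)
P(M+4) = C(3,2) × 0.758^1 × 0.242^2 = 3 × 0.7580 × 0.058564 = 0.133175
Relative intensity = 0.133175 / 0.435520 × 100 = 30.6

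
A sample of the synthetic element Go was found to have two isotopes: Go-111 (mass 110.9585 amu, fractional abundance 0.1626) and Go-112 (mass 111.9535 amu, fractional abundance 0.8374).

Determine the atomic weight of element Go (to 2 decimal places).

111.79 amu

Average mass = Σ (abundance × isotope mass) = 0.1626 × 110.9585 + 0.8374 × 111.9535
= 18.04185 + 93.74986 = 111.79171 amu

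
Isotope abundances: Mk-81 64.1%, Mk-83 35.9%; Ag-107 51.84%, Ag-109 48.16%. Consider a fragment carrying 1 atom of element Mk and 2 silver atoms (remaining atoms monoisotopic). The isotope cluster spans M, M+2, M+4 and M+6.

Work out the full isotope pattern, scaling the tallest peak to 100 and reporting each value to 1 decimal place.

41.4 : 100.0 : 78.7 : 20.0

Element Mk pattern (n=1): 0.6410 : 0.3590
Silver pattern (n=2): 0.26873856 : 0.49932288 : 0.23193856
Convolve the two distributions (both contribute in 2-u steps):
  M: 0.6410×0.26873856 = 0.172261
  M+2: 0.6410×0.49932288 + 0.3590×0.26873856 = 0.416543
  M+4: 0.6410×0.23193856 + 0.3590×0.49932288 = 0.327930
  M+6: 0.3590×0.23193856 = 0.083266
Scale to base peak (0.416543) = 100: 41.4 : 100.0 : 78.7 : 20.0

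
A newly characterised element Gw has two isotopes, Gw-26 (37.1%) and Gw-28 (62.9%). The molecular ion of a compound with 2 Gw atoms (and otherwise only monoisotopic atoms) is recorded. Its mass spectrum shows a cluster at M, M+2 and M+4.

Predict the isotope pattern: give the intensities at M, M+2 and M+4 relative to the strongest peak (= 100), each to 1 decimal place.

The 2 Gw atoms are independent, so intensities follow the terms of (0.371 + 0.629)^2.
P(M) = 0.371^2 = 0.137641
P(M+2) = 2 × 0.371^1 × 0.629^1 = 0.466718
P(M+4) = 0.629^2 = 0.395641
The M+2 peak is largest (0.466718); scaling to 100 gives 29.5 : 100.0 : 84.8.

29.5 : 100.0 : 84.8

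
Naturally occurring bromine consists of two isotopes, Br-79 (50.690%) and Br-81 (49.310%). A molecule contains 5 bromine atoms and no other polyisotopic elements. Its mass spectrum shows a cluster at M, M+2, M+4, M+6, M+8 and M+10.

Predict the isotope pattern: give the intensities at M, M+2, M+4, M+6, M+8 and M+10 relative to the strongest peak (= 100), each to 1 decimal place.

The 5 Br atoms are independent, so intensities follow the terms of (0.50690 + 0.49310)^5.
P(M) = 0.50690^5 = 0.033467
P(M+2) = 5 × 0.50690^4 × 0.49310^1 = 0.162777
P(M+4) = 10 × 0.50690^3 × 0.49310^2 = 0.316692
P(M+6) = 10 × 0.50690^2 × 0.49310^3 = 0.308070
P(M+8) = 5 × 0.50690^1 × 0.49310^4 = 0.149842
P(M+10) = 0.49310^5 = 0.029152
The M+4 peak is largest (0.316692); scaling to 100 gives 10.6 : 51.4 : 100.0 : 97.3 : 47.3 : 9.2.

10.6 : 51.4 : 100.0 : 97.3 : 47.3 : 9.2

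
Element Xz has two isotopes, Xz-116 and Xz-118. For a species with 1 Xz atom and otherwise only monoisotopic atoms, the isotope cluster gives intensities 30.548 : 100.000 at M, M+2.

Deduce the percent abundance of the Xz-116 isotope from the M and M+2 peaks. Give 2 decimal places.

23.40%

If p is the fraction of Xz that is Xz-116, then I(M+2)/I(M) = [C(1,1)·p^0·(1−p)] / p^1 = 1·(1−p)/p = 100.000/30.548 = 3.2735
(1−p)/p = 3.2735/1 = 3.2735  ⇒  p = 1/(1 + 3.2735) = 0.2340
Xz-116: 23.40%, Xz-118: 76.60%.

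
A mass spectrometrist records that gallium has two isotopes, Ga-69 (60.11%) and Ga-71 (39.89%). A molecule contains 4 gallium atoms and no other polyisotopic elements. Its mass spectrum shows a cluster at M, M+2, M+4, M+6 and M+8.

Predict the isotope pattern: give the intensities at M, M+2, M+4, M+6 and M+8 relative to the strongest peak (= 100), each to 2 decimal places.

37.67 : 100.00 : 99.54 : 44.04 : 7.31

The 4 Ga atoms are independent, so intensities follow the terms of (0.6011 + 0.3989)^4.
P(M) = 0.6011^4 = 0.130553
P(M+2) = 4 × 0.6011^3 × 0.3989^1 = 0.346549
P(M+4) = 6 × 0.6011^2 × 0.3989^2 = 0.344963
P(M+6) = 4 × 0.6011^1 × 0.3989^3 = 0.152616
P(M+8) = 0.3989^4 = 0.025320
The M+2 peak is largest (0.346549); scaling to 100 gives 37.67 : 100.00 : 99.54 : 44.04 : 7.31.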